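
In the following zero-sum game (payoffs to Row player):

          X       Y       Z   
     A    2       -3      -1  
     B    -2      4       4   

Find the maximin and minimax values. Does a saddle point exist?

Maximin = -2, Minimax = 2, Saddle: False

Work:
Row minimums: [-3, -2] → maximin = -2
Column maximums: [2, 4, 4] → minimax = 2
No saddle point (maximin ≠ minimax). Mixed strategy needed.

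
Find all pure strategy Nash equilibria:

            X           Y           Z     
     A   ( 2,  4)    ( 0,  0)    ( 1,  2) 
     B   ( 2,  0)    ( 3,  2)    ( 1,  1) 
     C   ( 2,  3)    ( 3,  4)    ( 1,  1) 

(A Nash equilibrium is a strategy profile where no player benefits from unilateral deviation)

Nash equilibrium: (A, X), (B, Y), (C, Y)

Work:
Best responses:
  P1 vs X: payoffs [2, 2, 2] → best response A/B/C (payoff 2)
  P1 vs Y: payoffs [0, 3, 3] → best response B/C (payoff 3)
  P1 vs Z: payoffs [1, 1, 1] → best response A/B/C (payoff 1)
  P2 vs A: payoffs [4, 0, 2] → best response X (payoff 4)
  P2 vs B: payoffs [0, 2, 1] → best response Y (payoff 2)
  P2 vs C: payoffs [3, 4, 1] → best response Y (payoff 4)
Mutual best responses: (A,X), (B,Y), (C,Y) → Nash equilibria.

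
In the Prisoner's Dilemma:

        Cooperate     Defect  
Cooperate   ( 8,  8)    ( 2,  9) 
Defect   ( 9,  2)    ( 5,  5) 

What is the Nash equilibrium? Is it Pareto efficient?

(Defect, Defect) is NE; not Pareto efficient

Work:
Defect dominates Cooperate for both players:
If P2 cooperates: Defect (9) > Cooperate (8)
If P2 defects: Defect (5) > Cooperate (2)
NE: (Defect, Defect) with payoff (5, 5)
But (Cooperate, Cooperate) = (8, 8) Pareto dominates (5, 5)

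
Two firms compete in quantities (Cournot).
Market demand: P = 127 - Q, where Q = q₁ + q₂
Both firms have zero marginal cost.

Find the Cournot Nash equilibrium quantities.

q₁* = q₂* = 42.33; P* = 42.33

Work:
Profit: π_i = P·q_i = (a - q_i - q_j)·q_i
FOC: ∂π_i/∂q_i = a - 2q_i - q_j = 0
Reaction function: q_i = (127 - q_j)/2
Symmetry: q* = 127/3 = 42.33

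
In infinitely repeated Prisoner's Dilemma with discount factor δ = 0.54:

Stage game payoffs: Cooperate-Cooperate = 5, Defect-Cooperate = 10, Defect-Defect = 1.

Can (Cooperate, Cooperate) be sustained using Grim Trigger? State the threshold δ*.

δ* = 0.5556; since δ = 0.54 < 0.5556, cooperation cannot be sustained

Work:
For Grim Trigger:
Cooperate forever: 5/(1-δ)
Defect then punished: 10 + 1·δ/(1-δ)
Need: 5/(1-δ) ≥ 10 + 1·δ/(1-δ)
Solving: δ ≥ (T-R)/(T-P) = (10-5)/(10-1) = 0.5556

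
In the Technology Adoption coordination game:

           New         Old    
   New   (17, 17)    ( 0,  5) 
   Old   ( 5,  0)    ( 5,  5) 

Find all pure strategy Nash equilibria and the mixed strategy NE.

Pure NE: (New, New) and (Old, Old); Mixed NE: p = 0.2941, q = 0.2941

Work:
Check pure NE:
(New, New): (17, 17) - no unilateral deviation beneficial
(Old, Old): (5, 5) - no unilateral deviation beneficial
Mixed NE: P1 plays New with p = 0.2941, P2 plays New with q = 0.2941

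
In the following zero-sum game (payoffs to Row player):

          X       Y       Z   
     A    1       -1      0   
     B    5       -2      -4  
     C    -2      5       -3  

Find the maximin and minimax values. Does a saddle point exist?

Maximin = -1, Minimax = 0, Saddle: False

Work:
Row minimums: [-1, -4, -3] → maximin = -1
Column maximums: [5, 5, 0] → minimax = 0
No saddle point (maximin ≠ minimax). Mixed strategy needed.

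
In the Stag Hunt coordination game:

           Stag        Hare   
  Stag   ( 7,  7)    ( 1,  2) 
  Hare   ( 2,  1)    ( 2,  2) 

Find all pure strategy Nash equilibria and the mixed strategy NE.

Pure NE: (Stag, Stag) and (Hare, Hare); Mixed NE: p = 0.1667, q = 0.1667

Work:
Check pure NE:
(Stag, Stag): (7, 7) - no unilateral deviation beneficial
(Hare, Hare): (2, 2) - no unilateral deviation beneficial
Mixed NE: P1 plays Stag with p = 0.1667, P2 plays Stag with q = 0.1667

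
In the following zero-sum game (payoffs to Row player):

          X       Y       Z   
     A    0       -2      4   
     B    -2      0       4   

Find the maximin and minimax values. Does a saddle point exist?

Maximin = -2, Minimax = 0, Saddle: False

Work:
Row minimums: [-2, -2] → maximin = -2
Column maximums: [0, 0, 4] → minimax = 0
No saddle point (maximin ≠ minimax). Mixed strategy needed.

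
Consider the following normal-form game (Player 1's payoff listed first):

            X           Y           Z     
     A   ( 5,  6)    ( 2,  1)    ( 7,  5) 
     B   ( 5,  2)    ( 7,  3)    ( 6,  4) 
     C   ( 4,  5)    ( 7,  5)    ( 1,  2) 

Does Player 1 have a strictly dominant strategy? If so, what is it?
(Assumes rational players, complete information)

No strictly dominant strategy exists for Player 1

Work:
A strategy strictly dominates another if it gives a strictly higher payoff against every opponent action. Compare each pair of P1's strategies column-by-column:
  A vs B: [5 vs 5, 2 vs 7, 7 vs 6] → A does not strictly dominate B (column X: 5 ≤ 5)
  A vs C: [5 vs 4, 2 vs 7, 7 vs 1] → A does not strictly dominate C (column Y: 2 ≤ 7)
  B vs A: [5 vs 5, 7 vs 2, 6 vs 7] → B does not strictly dominate A (column X: 5 ≤ 5)
  B vs C: [5 vs 4, 7 vs 7, 6 vs 1] → B does not strictly dominate C (column Y: 7 ≤ 7)
  C vs A: [4 vs 5, 7 vs 2, 1 vs 7] → C does not strictly dominate A (column X: 4 ≤ 5)
  C vs B: [4 vs 5, 7 vs 7, 1 vs 6] → C does not strictly dominate B (column X: 4 ≤ 5)
No single strategy strictly dominates all others → no strictly dominant strategy.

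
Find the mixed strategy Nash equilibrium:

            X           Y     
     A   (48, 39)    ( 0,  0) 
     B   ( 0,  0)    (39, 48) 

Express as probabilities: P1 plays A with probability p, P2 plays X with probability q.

p = 0.5517, q = 0.4483

Work:
Find probabilities that make opponent indifferent:
P2 chooses q to make P1 indifferent between A and B
P1 chooses p to make P2 indifferent between X and Y
Mixed NE: P1 plays (A: 0.5517, B: 0.4483), P2 plays (X: 0.4483, Y: 0.5517)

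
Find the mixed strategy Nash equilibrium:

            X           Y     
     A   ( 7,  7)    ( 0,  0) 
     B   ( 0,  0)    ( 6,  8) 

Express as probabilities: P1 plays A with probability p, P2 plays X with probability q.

p = 0.5333, q = 0.4615

Work:
Find probabilities that make opponent indifferent:
P2 chooses q to make P1 indifferent between A and B
P1 chooses p to make P2 indifferent between X and Y
Mixed NE: P1 plays (A: 0.5333, B: 0.4667), P2 plays (X: 0.4615, Y: 0.5385)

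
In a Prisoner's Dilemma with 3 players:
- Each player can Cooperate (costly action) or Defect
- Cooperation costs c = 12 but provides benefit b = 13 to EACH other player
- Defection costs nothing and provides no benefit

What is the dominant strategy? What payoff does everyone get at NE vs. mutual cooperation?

Dominant: Defect; NE payoff = 0; Coop payoff = 14

Work:
Defect dominates (saves cost c = 12, benefit to others is external)
NE: All defect → everyone gets 0
If all cooperate: each receives (2)×13 - 12 = 14
Social dilemma: 14 > 0 but NE gives 0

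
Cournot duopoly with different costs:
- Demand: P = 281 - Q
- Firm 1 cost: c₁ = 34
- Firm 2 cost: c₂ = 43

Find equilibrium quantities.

q₁* = 85.33, q₂* = 76.33

Work:
Reaction: q₁ = (281 - 34 - q₂)/2
Reaction: q₂ = (281 - 43 - q₁)/2
Solve simultaneously:
q₁* = (281 - 2×34 + 43)/3 = 85.33
q₂* = (281 - 2×43 + 34)/3 = 76.33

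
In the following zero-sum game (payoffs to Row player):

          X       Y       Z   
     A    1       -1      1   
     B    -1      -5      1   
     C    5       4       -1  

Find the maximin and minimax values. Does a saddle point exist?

Maximin = -1, Minimax = 1, Saddle: False

Work:
Row minimums: [-1, -5, -1] → maximin = -1
Column maximums: [5, 4, 1] → minimax = 1
No saddle point (maximin ≠ minimax). Mixed strategy needed.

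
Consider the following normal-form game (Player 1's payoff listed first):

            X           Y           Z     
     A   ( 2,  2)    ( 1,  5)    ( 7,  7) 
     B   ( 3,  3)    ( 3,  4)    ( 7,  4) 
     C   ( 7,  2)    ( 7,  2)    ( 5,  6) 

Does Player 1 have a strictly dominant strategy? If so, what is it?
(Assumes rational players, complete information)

No strictly dominant strategy exists for Player 1

Work:
A strategy strictly dominates another if it gives a strictly higher payoff against every opponent action. Compare each pair of P1's strategies column-by-column:
  A vs B: [2 vs 3, 1 vs 3, 7 vs 7] → A does not strictly dominate B (column X: 2 ≤ 3)
  A vs C: [2 vs 7, 1 vs 7, 7 vs 5] → A does not strictly dominate C (column X: 2 ≤ 7)
  B vs A: [3 vs 2, 3 vs 1, 7 vs 7] → B does not strictly dominate A (column Z: 7 ≤ 7)
  B vs C: [3 vs 7, 3 vs 7, 7 vs 5] → B does not strictly dominate C (column X: 3 ≤ 7)
  C vs A: [7 vs 2, 7 vs 1, 5 vs 7] → C does not strictly dominate A (column Z: 5 ≤ 7)
  C vs B: [7 vs 3, 7 vs 3, 5 vs 7] → C does not strictly dominate B (column Z: 5 ≤ 7)
No single strategy strictly dominates all others → no strictly dominant strategy.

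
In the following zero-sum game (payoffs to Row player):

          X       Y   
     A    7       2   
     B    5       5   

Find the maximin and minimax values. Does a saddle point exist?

Maximin = 5, Minimax = 5, Saddle: True

Work:
Row minimums: [2, 5] → maximin = 5
Column maximums: [7, 5] → minimax = 5
Saddle point exists! Game value = 5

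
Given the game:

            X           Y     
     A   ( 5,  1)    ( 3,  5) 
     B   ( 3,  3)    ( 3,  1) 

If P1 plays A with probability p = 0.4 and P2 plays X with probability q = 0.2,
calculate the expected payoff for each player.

E[P1] = 3.16, E[P2] = 2.52

Work:
E[P1] = p·q·π₁(A,X) + p·(1-q)·π₁(A,Y) + (1-p)·q·π₁(B,X) + (1-p)·(1-q)·π₁(B,Y)
= 0.4·0.2·5 + 0.4·0.8·3 + 0.6·0.2·3 + 0.6·0.8·3
= 3.16

E[P2] = 2.52 (similar calculation)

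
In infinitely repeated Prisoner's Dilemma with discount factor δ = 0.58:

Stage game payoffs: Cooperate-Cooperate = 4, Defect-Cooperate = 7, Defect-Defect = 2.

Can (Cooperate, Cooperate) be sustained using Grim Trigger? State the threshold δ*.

δ* = 0.6; since δ = 0.58 < 0.6, cooperation cannot be sustained

Work:
For Grim Trigger:
Cooperate forever: 4/(1-δ)
Defect then punished: 7 + 2·δ/(1-δ)
Need: 4/(1-δ) ≥ 7 + 2·δ/(1-δ)
Solving: δ ≥ (T-R)/(T-P) = (7-4)/(7-2) = 0.6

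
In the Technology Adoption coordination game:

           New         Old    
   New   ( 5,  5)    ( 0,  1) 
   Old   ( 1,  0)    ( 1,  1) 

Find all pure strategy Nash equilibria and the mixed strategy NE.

Pure NE: (New, New) and (Old, Old); Mixed NE: p = 0.2, q = 0.2

Work:
Check pure NE:
(New, New): (5, 5) - no unilateral deviation beneficial
(Old, Old): (1, 1) - no unilateral deviation beneficial
Mixed NE: P1 plays New with p = 0.2, P2 plays New with q = 0.2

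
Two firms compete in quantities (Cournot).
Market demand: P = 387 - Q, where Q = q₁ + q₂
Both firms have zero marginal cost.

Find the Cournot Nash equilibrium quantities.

q₁* = q₂* = 129.0; P* = 129.0

Work:
Profit: π_i = P·q_i = (a - q_i - q_j)·q_i
FOC: ∂π_i/∂q_i = a - 2q_i - q_j = 0
Reaction function: q_i = (387 - q_j)/2
Symmetry: q* = 387/3 = 129.0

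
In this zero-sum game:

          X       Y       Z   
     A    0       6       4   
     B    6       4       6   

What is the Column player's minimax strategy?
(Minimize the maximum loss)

Column should play X or Y or Z (all achieve the minimum), value = 6

Work:
Column player minimizes Row's maximum payoff:
Column X: max payoff to Row = 6
Column Y: max payoff to Row = 6
Column Z: max payoff to Row = 6
Minimum is 6, achieved by columns X, Y, Z (tied).
Each of X or Y or Z is a minimax strategy.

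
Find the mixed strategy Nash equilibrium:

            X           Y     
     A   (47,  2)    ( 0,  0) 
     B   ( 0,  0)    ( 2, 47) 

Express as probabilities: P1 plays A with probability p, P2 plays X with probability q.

p = 0.9592, q = 0.0408

Work:
Find probabilities that make opponent indifferent:
P2 chooses q to make P1 indifferent between A and B
P1 chooses p to make P2 indifferent between X and Y
Mixed NE: P1 plays (A: 0.9592, B: 0.0408), P2 plays (X: 0.0408, Y: 0.9592)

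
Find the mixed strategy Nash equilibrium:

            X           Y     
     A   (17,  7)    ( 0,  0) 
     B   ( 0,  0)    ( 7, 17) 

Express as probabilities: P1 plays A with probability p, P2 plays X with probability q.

p = 0.7083, q = 0.2917

Work:
Find probabilities that make opponent indifferent:
P2 chooses q to make P1 indifferent between A and B
P1 chooses p to make P2 indifferent between X and Y
Mixed NE: P1 plays (A: 0.7083, B: 0.2917), P2 plays (X: 0.2917, Y: 0.7083)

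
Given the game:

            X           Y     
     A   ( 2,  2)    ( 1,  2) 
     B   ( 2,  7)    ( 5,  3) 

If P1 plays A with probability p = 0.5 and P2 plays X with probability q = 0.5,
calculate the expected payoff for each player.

E[P1] = 2.5, E[P2] = 3.5

Work:
E[P1] = p·q·π₁(A,X) + p·(1-q)·π₁(A,Y) + (1-p)·q·π₁(B,X) + (1-p)·(1-q)·π₁(B,Y)
= 0.5·0.5·2 + 0.5·0.5·1 + 0.5·0.5·2 + 0.5·0.5·5
= 2.5

E[P2] = 3.5 (similar calculation)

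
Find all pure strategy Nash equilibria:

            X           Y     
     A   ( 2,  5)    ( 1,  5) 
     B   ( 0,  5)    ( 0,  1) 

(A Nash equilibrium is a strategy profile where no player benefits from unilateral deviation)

Nash equilibrium: (A, X), (A, Y)

Work:
Best responses:
  P1 vs X: payoffs [2, 0] → best response A (payoff 2)
  P1 vs Y: payoffs [1, 0] → best response A (payoff 1)
  P2 vs A: payoffs [5, 5] → best response X/Y (payoff 5)
  P2 vs B: payoffs [5, 1] → best response X (payoff 5)
Mutual best responses: (A,X), (A,Y) → Nash equilibria.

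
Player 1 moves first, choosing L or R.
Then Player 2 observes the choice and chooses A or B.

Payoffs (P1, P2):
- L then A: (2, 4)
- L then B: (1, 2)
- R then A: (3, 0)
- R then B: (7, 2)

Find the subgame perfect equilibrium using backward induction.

P1 plays R, P2 plays A after L and B after R; Payoff (7, 2)

Work:
Backward induction:
After L: P2 chooses A → P1 gets 2
After R: P2 chooses B → P1 gets 7
P1 chooses R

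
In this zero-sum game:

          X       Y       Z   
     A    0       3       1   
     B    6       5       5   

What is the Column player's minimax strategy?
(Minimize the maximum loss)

Column should play Y or Z (all achieve the minimum), value = 5

Work:
Column player minimizes Row's maximum payoff:
Column X: max payoff to Row = 6
Column Y: max payoff to Row = 5
Column Z: max payoff to Row = 5
Minimum is 5, achieved by columns Y, Z (tied).
Each of Y or Z is a minimax strategy.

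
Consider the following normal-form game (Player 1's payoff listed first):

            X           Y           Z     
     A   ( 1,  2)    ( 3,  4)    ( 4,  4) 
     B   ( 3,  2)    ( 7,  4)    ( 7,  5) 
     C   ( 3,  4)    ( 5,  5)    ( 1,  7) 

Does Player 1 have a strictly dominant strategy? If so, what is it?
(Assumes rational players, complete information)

No strictly dominant strategy exists for Player 1

Work:
A strategy strictly dominates another if it gives a strictly higher payoff against every opponent action. Compare each pair of P1's strategies column-by-column:
  A vs B: [1 vs 3, 3 vs 7, 4 vs 7] → A does not strictly dominate B (column X: 1 ≤ 3)
  A vs C: [1 vs 3, 3 vs 5, 4 vs 1] → A does not strictly dominate C (column X: 1 ≤ 3)
  B vs A: [3 vs 1, 7 vs 3, 7 vs 4] → B strictly dominates A
  B vs C: [3 vs 3, 7 vs 5, 7 vs 1] → B does not strictly dominate C (column X: 3 ≤ 3)
  C vs A: [3 vs 1, 5 vs 3, 1 vs 4] → C does not strictly dominate A (column Z: 1 ≤ 4)
  C vs B: [3 vs 3, 5 vs 7, 1 vs 7] → C does not strictly dominate B (column X: 3 ≤ 3)
No single strategy strictly dominates all others → no strictly dominant strategy.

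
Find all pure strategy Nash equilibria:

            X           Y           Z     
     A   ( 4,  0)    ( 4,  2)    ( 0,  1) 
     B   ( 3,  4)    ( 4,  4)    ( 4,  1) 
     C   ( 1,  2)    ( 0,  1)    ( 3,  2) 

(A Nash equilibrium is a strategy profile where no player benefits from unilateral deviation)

Nash equilibrium: (A, Y), (B, Y)

Work:
Best responses:
  P1 vs X: payoffs [4, 3, 1] → best response A (payoff 4)
  P1 vs Y: payoffs [4, 4, 0] → best response A/B (payoff 4)
  P1 vs Z: payoffs [0, 4, 3] → best response B (payoff 4)
  P2 vs A: payoffs [0, 2, 1] → best response Y (payoff 2)
  P2 vs B: payoffs [4, 4, 1] → best response X/Y (payoff 4)
  P2 vs C: payoffs [2, 1, 2] → best response X/Z (payoff 2)
Mutual best responses: (A,Y), (B,Y) → Nash equilibria.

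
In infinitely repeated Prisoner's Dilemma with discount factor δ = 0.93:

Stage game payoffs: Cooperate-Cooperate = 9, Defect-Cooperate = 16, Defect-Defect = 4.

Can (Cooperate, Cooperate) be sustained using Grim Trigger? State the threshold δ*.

δ* = 0.5833; since δ = 0.93 ≥ 0.5833, cooperation can be sustained

Work:
For Grim Trigger:
Cooperate forever: 9/(1-δ)
Defect then punished: 16 + 4·δ/(1-δ)
Need: 9/(1-δ) ≥ 16 + 4·δ/(1-δ)
Solving: δ ≥ (T-R)/(T-P) = (16-9)/(16-4) = 0.5833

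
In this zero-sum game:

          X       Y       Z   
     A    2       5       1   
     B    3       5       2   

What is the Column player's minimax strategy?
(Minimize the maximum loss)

Column should play Z, value = 2

Work:
Column player minimizes Row's maximum payoff:
Column X: max payoff to Row = 3
Column Y: max payoff to Row = 5
Column Z: max payoff to Row = 2
Minimum is 2, achieved by column Z.
Minimax strategy: Z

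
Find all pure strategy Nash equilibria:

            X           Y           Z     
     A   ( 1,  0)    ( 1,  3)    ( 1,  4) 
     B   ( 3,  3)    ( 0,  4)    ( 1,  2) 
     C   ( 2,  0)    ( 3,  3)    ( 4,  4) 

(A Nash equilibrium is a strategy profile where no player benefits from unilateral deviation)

Nash equilibrium: (C, Z)

Work:
Best responses:
  P1 vs X: payoffs [1, 3, 2] → best response B (payoff 3)
  P1 vs Y: payoffs [1, 0, 3] → best response C (payoff 3)
  P1 vs Z: payoffs [1, 1, 4] → best response C (payoff 4)
  P2 vs A: payoffs [0, 3, 4] → best response Z (payoff 4)
  P2 vs B: payoffs [3, 4, 2] → best response Y (payoff 4)
  P2 vs C: payoffs [0, 3, 4] → best response Z (payoff 4)
Mutual best responses: (C,Z) → Nash equilibria.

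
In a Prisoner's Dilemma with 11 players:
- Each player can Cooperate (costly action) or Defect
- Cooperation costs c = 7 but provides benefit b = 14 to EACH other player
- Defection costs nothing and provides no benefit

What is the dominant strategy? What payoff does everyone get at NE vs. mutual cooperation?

Dominant: Defect; NE payoff = 0; Coop payoff = 133

Work:
Defect dominates (saves cost c = 7, benefit to others is external)
NE: All defect → everyone gets 0
If all cooperate: each receives (10)×14 - 7 = 133
Social dilemma: 133 > 0 but NE gives 0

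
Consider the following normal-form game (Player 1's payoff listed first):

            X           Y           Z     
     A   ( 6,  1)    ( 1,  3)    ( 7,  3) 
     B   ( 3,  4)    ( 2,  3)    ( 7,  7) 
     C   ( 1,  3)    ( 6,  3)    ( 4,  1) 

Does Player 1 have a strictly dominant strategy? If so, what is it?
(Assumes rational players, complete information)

No strictly dominant strategy exists for Player 1

Work:
A strategy strictly dominates another if it gives a strictly higher payoff against every opponent action. Compare each pair of P1's strategies column-by-column:
  A vs B: [6 vs 3, 1 vs 2, 7 vs 7] → A does not strictly dominate B (column Y: 1 ≤ 2)
  A vs C: [6 vs 1, 1 vs 6, 7 vs 4] → A does not strictly dominate C (column Y: 1 ≤ 6)
  B vs A: [3 vs 6, 2 vs 1, 7 vs 7] → B does not strictly dominate A (column X: 3 ≤ 6)
  B vs C: [3 vs 1, 2 vs 6, 7 vs 4] → B does not strictly dominate C (column Y: 2 ≤ 6)
  C vs A: [1 vs 6, 6 vs 1, 4 vs 7] → C does not strictly dominate A (column X: 1 ≤ 6)
  C vs B: [1 vs 3, 6 vs 2, 4 vs 7] → C does not strictly dominate B (column X: 1 ≤ 3)
No single strategy strictly dominates all others → no strictly dominant strategy.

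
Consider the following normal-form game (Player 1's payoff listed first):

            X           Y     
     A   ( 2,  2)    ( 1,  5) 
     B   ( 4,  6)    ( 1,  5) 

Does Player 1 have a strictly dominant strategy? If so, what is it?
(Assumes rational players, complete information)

No strictly dominant strategy exists for Player 1

Work:
A strategy strictly dominates another if it gives a strictly higher payoff against every opponent action. Compare each pair of P1's strategies column-by-column:
  A vs B: [2 vs 4, 1 vs 1] → A does not strictly dominate B (column X: 2 ≤ 4)
  B vs A: [4 vs 2, 1 vs 1] → B does not strictly dominate A (column Y: 1 ≤ 1)
No single strategy strictly dominates all others → no strictly dominant strategy.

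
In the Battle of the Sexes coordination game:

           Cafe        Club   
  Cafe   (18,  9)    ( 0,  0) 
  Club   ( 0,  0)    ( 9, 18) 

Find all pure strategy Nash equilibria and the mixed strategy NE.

Pure NE: (Cafe, Cafe) and (Club, Club); Mixed NE: p = 0.6667, q = 0.3333

Work:
Check pure NE:
(Cafe, Cafe): (18, 9) - no unilateral deviation beneficial
(Club, Club): (9, 18) - no unilateral deviation beneficial
Mixed NE: P1 plays Cafe with p = 0.6667, P2 plays Cafe with q = 0.3333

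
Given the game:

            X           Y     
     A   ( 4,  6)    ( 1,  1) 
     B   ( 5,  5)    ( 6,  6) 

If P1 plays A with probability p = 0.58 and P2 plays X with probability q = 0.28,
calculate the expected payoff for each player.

E[P1] = 3.4696, E[P2] = 3.7944

Work:
E[P1] = p·q·π₁(A,X) + p·(1-q)·π₁(A,Y) + (1-p)·q·π₁(B,X) + (1-p)·(1-q)·π₁(B,Y)
= 0.58·0.28·4 + 0.58·0.72·1 + 0.42·0.28·5 + 0.42·0.72·6
= 3.4696

E[P2] = 3.7944 (similar calculation)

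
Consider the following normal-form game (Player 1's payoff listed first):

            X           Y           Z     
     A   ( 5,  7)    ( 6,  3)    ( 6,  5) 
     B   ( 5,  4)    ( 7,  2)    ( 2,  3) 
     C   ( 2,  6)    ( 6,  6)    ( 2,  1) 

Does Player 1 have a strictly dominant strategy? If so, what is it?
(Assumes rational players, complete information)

No strictly dominant strategy exists for Player 1

Work:
A strategy strictly dominates another if it gives a strictly higher payoff against every opponent action. Compare each pair of P1's strategies column-by-column:
  A vs B: [5 vs 5, 6 vs 7, 6 vs 2] → A does not strictly dominate B (column X: 5 ≤ 5)
  A vs C: [5 vs 2, 6 vs 6, 6 vs 2] → A does not strictly dominate C (column Y: 6 ≤ 6)
  B vs A: [5 vs 5, 7 vs 6, 2 vs 6] → B does not strictly dominate A (column X: 5 ≤ 5)
  B vs C: [5 vs 2, 7 vs 6, 2 vs 2] → B does not strictly dominate C (column Z: 2 ≤ 2)
  C vs A: [2 vs 5, 6 vs 6, 2 vs 6] → C does not strictly dominate A (column X: 2 ≤ 5)
  C vs B: [2 vs 5, 6 vs 7, 2 vs 2] → C does not strictly dominate B (column X: 2 ≤ 5)
No single strategy strictly dominates all others → no strictly dominant strategy.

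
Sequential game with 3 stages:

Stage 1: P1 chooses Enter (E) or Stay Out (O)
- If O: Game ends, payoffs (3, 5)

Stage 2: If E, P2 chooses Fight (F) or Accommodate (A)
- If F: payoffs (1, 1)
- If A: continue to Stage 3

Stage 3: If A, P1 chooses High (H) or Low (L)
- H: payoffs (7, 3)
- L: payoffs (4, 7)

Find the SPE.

SPE: (E, A, H); Outcome (7, 3)

Work:
Stage 3: P1 chooses H (7 vs 4)
Stage 2: P2: F->1, A->3 (anticipating H). Choose A
Stage 1: P1: O->3, E->7 (anticipating A, H). Choose E
SPE path: E -> A -> H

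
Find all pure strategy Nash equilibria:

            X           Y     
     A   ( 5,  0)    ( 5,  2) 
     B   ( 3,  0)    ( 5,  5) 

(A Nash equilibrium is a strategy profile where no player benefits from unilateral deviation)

Nash equilibrium: (A, Y), (B, Y)

Work:
Best responses:
  P1 vs X: payoffs [5, 3] → best response A (payoff 5)
  P1 vs Y: payoffs [5, 5] → best response A/B (payoff 5)
  P2 vs A: payoffs [0, 2] → best response Y (payoff 2)
  P2 vs B: payoffs [0, 5] → best response Y (payoff 5)
Mutual best responses: (A,Y), (B,Y) → Nash equilibria.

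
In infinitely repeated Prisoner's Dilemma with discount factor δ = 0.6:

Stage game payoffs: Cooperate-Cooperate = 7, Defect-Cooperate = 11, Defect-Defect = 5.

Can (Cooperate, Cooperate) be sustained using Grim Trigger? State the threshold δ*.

δ* = 0.6667; since δ = 0.6 < 0.6667, cooperation cannot be sustained

Work:
For Grim Trigger:
Cooperate forever: 7/(1-δ)
Defect then punished: 11 + 5·δ/(1-δ)
Need: 7/(1-δ) ≥ 11 + 5·δ/(1-δ)
Solving: δ ≥ (T-R)/(T-P) = (11-7)/(11-5) = 0.6667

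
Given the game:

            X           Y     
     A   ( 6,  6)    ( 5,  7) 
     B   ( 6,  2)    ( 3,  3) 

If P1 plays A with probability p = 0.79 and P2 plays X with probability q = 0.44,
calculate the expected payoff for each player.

E[P1] = 5.2048, E[P2] = 5.72

Work:
E[P1] = p·q·π₁(A,X) + p·(1-q)·π₁(A,Y) + (1-p)·q·π₁(B,X) + (1-p)·(1-q)·π₁(B,Y)
= 0.79·0.44·6 + 0.79·0.56·5 + 0.21·0.44·6 + 0.21·0.56·3
= 5.2048

E[P2] = 5.72 (similar calculation)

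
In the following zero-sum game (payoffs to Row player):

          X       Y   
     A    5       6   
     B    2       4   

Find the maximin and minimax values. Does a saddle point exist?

Maximin = 5, Minimax = 5, Saddle: True

Work:
Row minimums: [5, 2] → maximin = 5
Column maximums: [5, 6] → minimax = 5
Saddle point exists! Game value = 5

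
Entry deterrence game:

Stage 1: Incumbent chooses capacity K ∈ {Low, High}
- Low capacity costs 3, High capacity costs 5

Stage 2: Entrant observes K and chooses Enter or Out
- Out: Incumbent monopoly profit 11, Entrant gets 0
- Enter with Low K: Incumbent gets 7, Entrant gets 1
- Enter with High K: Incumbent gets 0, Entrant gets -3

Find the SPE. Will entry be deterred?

SPE: (High, Enter|Low, Out|High); Entry deterred. Incumbent net profit = 6

Work:
After Low K: Entrant enters (1 > 0)
After High K: Entrant stays out (-3 < 0)
Incumbent: Low → 7−3=4, High → 11−5=6
Incumbent chooses High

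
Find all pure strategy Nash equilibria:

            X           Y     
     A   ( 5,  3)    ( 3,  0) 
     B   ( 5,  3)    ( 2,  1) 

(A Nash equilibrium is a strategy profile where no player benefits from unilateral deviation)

Nash equilibrium: (A, X), (B, X)

Work:
Best responses:
  P1 vs X: payoffs [5, 5] → best response A/B (payoff 5)
  P1 vs Y: payoffs [3, 2] → best response A (payoff 3)
  P2 vs A: payoffs [3, 0] → best response X (payoff 3)
  P2 vs B: payoffs [3, 1] → best response X (payoff 3)
Mutual best responses: (A,X), (B,X) → Nash equilibria.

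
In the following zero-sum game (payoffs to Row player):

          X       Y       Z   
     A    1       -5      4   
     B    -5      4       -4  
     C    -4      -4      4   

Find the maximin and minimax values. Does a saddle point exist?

Maximin = -4, Minimax = 1, Saddle: False

Work:
Row minimums: [-5, -5, -4] → maximin = -4
Column maximums: [1, 4, 4] → minimax = 1
No saddle point (maximin ≠ minimax). Mixed strategy needed.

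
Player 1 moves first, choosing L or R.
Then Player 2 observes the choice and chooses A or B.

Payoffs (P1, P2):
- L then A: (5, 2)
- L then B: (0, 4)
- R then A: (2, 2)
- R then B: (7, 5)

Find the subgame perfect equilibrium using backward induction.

P1 plays R, P2 plays B after L and B after R; Payoff (7, 5)

Work:
Backward induction:
After L: P2 chooses B → P1 gets 0
After R: P2 chooses B → P1 gets 7
P1 chooses R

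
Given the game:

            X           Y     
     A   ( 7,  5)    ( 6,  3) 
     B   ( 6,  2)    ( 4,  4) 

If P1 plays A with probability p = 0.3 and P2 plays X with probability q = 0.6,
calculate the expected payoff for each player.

E[P1] = 5.62, E[P2] = 3.22

Work:
E[P1] = p·q·π₁(A,X) + p·(1-q)·π₁(A,Y) + (1-p)·q·π₁(B,X) + (1-p)·(1-q)·π₁(B,Y)
= 0.3·0.6·7 + 0.3·0.4·6 + 0.7·0.6·6 + 0.7·0.4·4
= 5.62

E[P2] = 3.22 (similar calculation)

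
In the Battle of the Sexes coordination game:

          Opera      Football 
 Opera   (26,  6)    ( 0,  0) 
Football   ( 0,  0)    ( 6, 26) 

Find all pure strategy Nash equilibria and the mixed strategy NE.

Pure NE: (Opera, Opera) and (Football, Football); Mixed NE: p = 0.8125, q = 0.1875

Work:
Check pure NE:
(Opera, Opera): (26, 6) - no unilateral deviation beneficial
(Football, Football): (6, 26) - no unilateral deviation beneficial
Mixed NE: P1 plays Opera with p = 0.8125, P2 plays Opera with q = 0.1875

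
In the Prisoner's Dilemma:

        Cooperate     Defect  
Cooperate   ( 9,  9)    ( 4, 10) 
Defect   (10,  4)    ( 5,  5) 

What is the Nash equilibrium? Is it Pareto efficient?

(Defect, Defect) is NE; not Pareto efficient

Work:
Defect dominates Cooperate for both players:
If P2 cooperates: Defect (10) > Cooperate (9)
If P2 defects: Defect (5) > Cooperate (4)
NE: (Defect, Defect) with payoff (5, 5)
But (Cooperate, Cooperate) = (9, 9) Pareto dominates (5, 5)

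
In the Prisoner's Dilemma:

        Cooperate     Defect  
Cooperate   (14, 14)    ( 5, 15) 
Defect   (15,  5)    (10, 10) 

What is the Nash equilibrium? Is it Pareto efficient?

(Defect, Defect) is NE; not Pareto efficient

Work:
Defect dominates Cooperate for both players:
If P2 cooperates: Defect (15) > Cooperate (14)
If P2 defects: Defect (10) > Cooperate (5)
NE: (Defect, Defect) with payoff (10, 10)
But (Cooperate, Cooperate) = (14, 14) Pareto dominates (10, 10)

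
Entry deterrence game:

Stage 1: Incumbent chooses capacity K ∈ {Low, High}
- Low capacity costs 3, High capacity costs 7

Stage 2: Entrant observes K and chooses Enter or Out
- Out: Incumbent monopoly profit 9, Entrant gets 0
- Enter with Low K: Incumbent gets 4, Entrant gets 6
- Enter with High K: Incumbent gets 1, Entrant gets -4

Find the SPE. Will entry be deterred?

SPE: (High, Enter|Low, Out|High); Entry deterred. Incumbent net profit = 2

Work:
After Low K: Entrant enters (6 > 0)
After High K: Entrant stays out (-4 < 0)
Incumbent: Low → 4−3=1, High → 9−7=2
Incumbent chooses High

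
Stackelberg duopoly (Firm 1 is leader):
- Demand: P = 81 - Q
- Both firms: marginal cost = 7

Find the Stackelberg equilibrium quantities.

q₁* (leader) = 37.0, q₂* (follower) = 18.5

Work:
Follower's reaction: q₂ = (a - c - q₁)/2
Leader substitutes: π₁ = q₁·(a - q₁ - (a-c-q₁)/2 - c)
FOC: q₁* = (81 - 7)/2 = 37.00
Then: q₂* = (81 - 7 - 37.0)/2 = 18.50
Leader has first-mover advantage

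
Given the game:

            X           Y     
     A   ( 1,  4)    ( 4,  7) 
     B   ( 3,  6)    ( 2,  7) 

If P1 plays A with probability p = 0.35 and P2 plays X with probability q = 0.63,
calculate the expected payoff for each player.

E[P1] = 2.448, E[P2] = 5.929

Work:
E[P1] = p·q·π₁(A,X) + p·(1-q)·π₁(A,Y) + (1-p)·q·π₁(B,X) + (1-p)·(1-q)·π₁(B,Y)
= 0.35·0.63·1 + 0.35·0.37·4 + 0.65·0.63·3 + 0.65·0.37·2
= 2.448

E[P2] = 5.929 (similar calculation)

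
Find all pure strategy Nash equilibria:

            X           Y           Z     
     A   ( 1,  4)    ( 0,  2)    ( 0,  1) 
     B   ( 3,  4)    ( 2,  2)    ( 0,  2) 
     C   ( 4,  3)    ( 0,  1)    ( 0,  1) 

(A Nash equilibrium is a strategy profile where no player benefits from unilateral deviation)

Nash equilibrium: (C, X)

Work:
Best responses:
  P1 vs X: payoffs [1, 3, 4] → best response C (payoff 4)
  P1 vs Y: payoffs [0, 2, 0] → best response B (payoff 2)
  P1 vs Z: payoffs [0, 0, 0] → best response A/B/C (payoff 0)
  P2 vs A: payoffs [4, 2, 1] → best response X (payoff 4)
  P2 vs B: payoffs [4, 2, 2] → best response X (payoff 4)
  P2 vs C: payoffs [3, 1, 1] → best response X (payoff 3)
Mutual best responses: (C,X) → Nash equilibria.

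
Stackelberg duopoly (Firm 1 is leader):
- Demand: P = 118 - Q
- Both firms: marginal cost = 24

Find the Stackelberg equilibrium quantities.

q₁* (leader) = 47.0, q₂* (follower) = 23.5

Work:
Follower's reaction: q₂ = (a - c - q₁)/2
Leader substitutes: π₁ = q₁·(a - q₁ - (a-c-q₁)/2 - c)
FOC: q₁* = (118 - 24)/2 = 47.00
Then: q₂* = (118 - 24 - 47.0)/2 = 23.50
Leader has first-mover advantage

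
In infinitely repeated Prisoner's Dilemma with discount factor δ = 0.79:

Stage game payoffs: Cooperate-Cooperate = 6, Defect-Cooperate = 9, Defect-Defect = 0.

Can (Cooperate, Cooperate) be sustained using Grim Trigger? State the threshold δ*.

δ* = 0.3333; since δ = 0.79 ≥ 0.3333, cooperation can be sustained

Work:
For Grim Trigger:
Cooperate forever: 6/(1-δ)
Defect then punished: 9 + 0·δ/(1-δ)
Need: 6/(1-δ) ≥ 9 + 0·δ/(1-δ)
Solving: δ ≥ (T-R)/(T-P) = (9-6)/(9-0) = 0.3333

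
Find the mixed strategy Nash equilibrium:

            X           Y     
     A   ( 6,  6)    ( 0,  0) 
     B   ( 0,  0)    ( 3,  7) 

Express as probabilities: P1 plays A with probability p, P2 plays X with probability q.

p = 0.5385, q = 0.3333

Work:
Find probabilities that make opponent indifferent:
P2 chooses q to make P1 indifferent between A and B
P1 chooses p to make P2 indifferent between X and Y
Mixed NE: P1 plays (A: 0.5385, B: 0.4615), P2 plays (X: 0.3333, Y: 0.6667)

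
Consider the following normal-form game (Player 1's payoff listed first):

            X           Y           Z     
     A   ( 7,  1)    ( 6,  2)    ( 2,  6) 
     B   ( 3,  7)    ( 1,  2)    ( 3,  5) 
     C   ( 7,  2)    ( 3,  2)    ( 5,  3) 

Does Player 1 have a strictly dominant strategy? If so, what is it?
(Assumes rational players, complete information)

No strictly dominant strategy exists for Player 1

Work:
A strategy strictly dominates another if it gives a strictly higher payoff against every opponent action. Compare each pair of P1's strategies column-by-column:
  A vs B: [7 vs 3, 6 vs 1, 2 vs 3] → A does not strictly dominate B (column Z: 2 ≤ 3)
  A vs C: [7 vs 7, 6 vs 3, 2 vs 5] → A does not strictly dominate C (column X: 7 ≤ 7)
  B vs A: [3 vs 7, 1 vs 6, 3 vs 2] → B does not strictly dominate A (column X: 3 ≤ 7)
  B vs C: [3 vs 7, 1 vs 3, 3 vs 5] → B does not strictly dominate C (column X: 3 ≤ 7)
  C vs A: [7 vs 7, 3 vs 6, 5 vs 2] → C does not strictly dominate A (column X: 7 ≤ 7)
  C vs B: [7 vs 3, 3 vs 1, 5 vs 3] → C strictly dominates B
No single strategy strictly dominates all others → no strictly dominant strategy.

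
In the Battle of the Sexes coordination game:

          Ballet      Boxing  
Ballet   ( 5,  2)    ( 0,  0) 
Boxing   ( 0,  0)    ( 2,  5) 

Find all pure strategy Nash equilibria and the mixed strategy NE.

Pure NE: (Ballet, Ballet) and (Boxing, Boxing); Mixed NE: p = 0.7143, q = 0.2857

Work:
Check pure NE:
(Ballet, Ballet): (5, 2) - no unilateral deviation beneficial
(Boxing, Boxing): (2, 5) - no unilateral deviation beneficial
Mixed NE: P1 plays Ballet with p = 0.7143, P2 plays Ballet with q = 0.2857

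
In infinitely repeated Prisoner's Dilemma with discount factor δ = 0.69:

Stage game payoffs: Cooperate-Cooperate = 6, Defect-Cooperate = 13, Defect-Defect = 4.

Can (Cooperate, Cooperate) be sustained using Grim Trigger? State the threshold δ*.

δ* = 0.7778; since δ = 0.69 < 0.7778, cooperation cannot be sustained

Work:
For Grim Trigger:
Cooperate forever: 6/(1-δ)
Defect then punished: 13 + 4·δ/(1-δ)
Need: 6/(1-δ) ≥ 13 + 4·δ/(1-δ)
Solving: δ ≥ (T-R)/(T-P) = (13-6)/(13-4) = 0.7778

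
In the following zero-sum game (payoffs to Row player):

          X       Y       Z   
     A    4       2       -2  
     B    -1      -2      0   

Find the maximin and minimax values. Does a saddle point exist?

Maximin = -2, Minimax = 0, Saddle: False

Work:
Row minimums: [-2, -2] → maximin = -2
Column maximums: [4, 2, 0] → minimax = 0
No saddle point (maximin ≠ minimax). Mixed strategy needed.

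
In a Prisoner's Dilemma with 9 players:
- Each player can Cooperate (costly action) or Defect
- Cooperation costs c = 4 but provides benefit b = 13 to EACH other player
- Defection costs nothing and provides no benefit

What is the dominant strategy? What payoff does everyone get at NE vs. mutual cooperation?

Dominant: Defect; NE payoff = 0; Coop payoff = 100

Work:
Defect dominates (saves cost c = 4, benefit to others is external)
NE: All defect → everyone gets 0
If all cooperate: each receives (8)×13 - 4 = 100
Social dilemma: 100 > 0 but NE gives 0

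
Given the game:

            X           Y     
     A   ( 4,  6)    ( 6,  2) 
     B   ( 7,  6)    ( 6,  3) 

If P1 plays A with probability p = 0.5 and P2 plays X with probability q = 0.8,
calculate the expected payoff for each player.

E[P1] = 5.6, E[P2] = 5.3

Work:
E[P1] = p·q·π₁(A,X) + p·(1-q)·π₁(A,Y) + (1-p)·q·π₁(B,X) + (1-p)·(1-q)·π₁(B,Y)
= 0.5·0.8·4 + 0.5·0.2·6 + 0.5·0.8·7 + 0.5·0.2·6
= 5.6

E[P2] = 5.3 (similar calculation)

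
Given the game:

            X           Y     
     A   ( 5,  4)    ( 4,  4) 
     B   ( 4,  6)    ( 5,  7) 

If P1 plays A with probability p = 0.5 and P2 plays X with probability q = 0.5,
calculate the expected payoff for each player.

E[P1] = 4.5, E[P2] = 5.25

Work:
E[P1] = p·q·π₁(A,X) + p·(1-q)·π₁(A,Y) + (1-p)·q·π₁(B,X) + (1-p)·(1-q)·π₁(B,Y)
= 0.5·0.5·5 + 0.5·0.5·4 + 0.5·0.5·4 + 0.5·0.5·5
= 4.5

E[P2] = 5.25 (similar calculation)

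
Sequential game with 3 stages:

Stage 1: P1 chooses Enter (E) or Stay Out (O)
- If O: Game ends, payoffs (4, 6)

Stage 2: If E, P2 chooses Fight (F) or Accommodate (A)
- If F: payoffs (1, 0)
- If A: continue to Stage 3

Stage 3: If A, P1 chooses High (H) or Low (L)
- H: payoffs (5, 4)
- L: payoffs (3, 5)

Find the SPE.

SPE: (E, A, H); Outcome (5, 4)

Work:
Stage 3: P1 chooses H (5 vs 3)
Stage 2: P2: F->0, A->4 (anticipating H). Choose A
Stage 1: P1: O->4, E->5 (anticipating A, H). Choose E
SPE path: E -> A -> H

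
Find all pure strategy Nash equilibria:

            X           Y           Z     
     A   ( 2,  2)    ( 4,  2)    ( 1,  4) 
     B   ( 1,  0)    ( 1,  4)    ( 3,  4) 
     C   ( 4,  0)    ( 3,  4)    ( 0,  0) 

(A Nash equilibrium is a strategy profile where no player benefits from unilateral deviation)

Nash equilibrium: (B, Z)

Work:
Best responses:
  P1 vs X: payoffs [2, 1, 4] → best response C (payoff 4)
  P1 vs Y: payoffs [4, 1, 3] → best response A (payoff 4)
  P1 vs Z: payoffs [1, 3, 0] → best response B (payoff 3)
  P2 vs A: payoffs [2, 2, 4] → best response Z (payoff 4)
  P2 vs B: payoffs [0, 4, 4] → best response Y/Z (payoff 4)
  P2 vs C: payoffs [0, 4, 0] → best response Y (payoff 4)
Mutual best responses: (B,Z) → Nash equilibria.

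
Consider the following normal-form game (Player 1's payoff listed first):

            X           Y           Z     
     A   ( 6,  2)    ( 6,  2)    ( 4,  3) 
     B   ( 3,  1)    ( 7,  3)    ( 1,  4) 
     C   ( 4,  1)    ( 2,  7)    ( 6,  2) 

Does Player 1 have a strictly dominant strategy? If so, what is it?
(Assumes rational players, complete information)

No strictly dominant strategy exists for Player 1

Work:
A strategy strictly dominates another if it gives a strictly higher payoff against every opponent action. Compare each pair of P1's strategies column-by-column:
  A vs B: [6 vs 3, 6 vs 7, 4 vs 1] → A does not strictly dominate B (column Y: 6 ≤ 7)
  A vs C: [6 vs 4, 6 vs 2, 4 vs 6] → A does not strictly dominate C (column Z: 4 ≤ 6)
  B vs A: [3 vs 6, 7 vs 6, 1 vs 4] → B does not strictly dominate A (column X: 3 ≤ 6)
  B vs C: [3 vs 4, 7 vs 2, 1 vs 6] → B does not strictly dominate C (column X: 3 ≤ 4)
  C vs A: [4 vs 6, 2 vs 6, 6 vs 4] → C does not strictly dominate A (column X: 4 ≤ 6)
  C vs B: [4 vs 3, 2 vs 7, 6 vs 1] → C does not strictly dominate B (column Y: 2 ≤ 7)
No single strategy strictly dominates all others → no strictly dominant strategy.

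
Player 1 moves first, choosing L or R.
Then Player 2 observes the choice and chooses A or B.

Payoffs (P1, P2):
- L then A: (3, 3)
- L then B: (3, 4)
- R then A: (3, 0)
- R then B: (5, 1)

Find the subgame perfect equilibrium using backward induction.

P1 plays R, P2 plays B after L and B after R; Payoff (5, 1)

Work:
Backward induction:
After L: P2 chooses B → P1 gets 3
After R: P2 chooses B → P1 gets 5
P1 chooses R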